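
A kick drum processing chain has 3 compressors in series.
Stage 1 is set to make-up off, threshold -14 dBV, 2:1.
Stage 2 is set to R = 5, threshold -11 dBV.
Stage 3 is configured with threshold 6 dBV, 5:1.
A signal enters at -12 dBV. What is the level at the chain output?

Stage 1: overshoot 2 dB → 2/2 = 1 dB → -13 dBV.
Stage 2: -13 dBV is at or below the -11 dBV threshold — no compression; output -13 dBV.
Stage 3: -13 dBV is at or below the 6 dBV threshold — no compression; output -13 dBV.

-13 dBV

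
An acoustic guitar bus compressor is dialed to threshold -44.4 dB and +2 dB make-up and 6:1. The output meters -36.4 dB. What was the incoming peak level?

-8.4 dB

Stripping the +2 dB make-up gives -38.4 dB at the gain stage.
That's 6 dB above the -44.4 dB threshold.
Before 6:1 compression the overshoot was 6 × 6 = 36 dB, so input = -44.4 + 36 = -8.4 dB.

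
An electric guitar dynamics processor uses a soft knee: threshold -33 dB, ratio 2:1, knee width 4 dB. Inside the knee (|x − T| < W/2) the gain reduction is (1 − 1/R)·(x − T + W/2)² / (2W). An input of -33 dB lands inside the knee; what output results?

x − T + W/2 = -33 − (-33) + 2 = 2.
GR = (1 − 1/2) × 2² / 8 = 0.5 × 4 / 8 = 0.25 dB.
Output = -33 − 0.25 = -33.25 dB.

-33.25 dB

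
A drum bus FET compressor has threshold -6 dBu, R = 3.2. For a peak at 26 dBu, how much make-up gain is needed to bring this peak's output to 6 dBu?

2 dB

Without make-up, output = threshold + overshoot/3.2 = -6 + 10 = 4 dBu.
Gap to target: 2 dB.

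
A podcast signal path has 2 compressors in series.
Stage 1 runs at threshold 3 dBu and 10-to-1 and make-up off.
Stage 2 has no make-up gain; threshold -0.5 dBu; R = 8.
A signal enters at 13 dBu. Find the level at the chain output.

Stage 1: overshoot 10 dB → 10/10 = 1 dB → 4 dBu.
Stage 2: 4.5 dB above -0.5 dBu, reduced 8:1 to 0.5625 dB above → 0.0625 dBu.

0.0625 dBu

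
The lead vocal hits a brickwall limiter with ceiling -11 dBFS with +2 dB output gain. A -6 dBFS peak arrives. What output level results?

-9 dBFS

The limiter clamps the peak to its -11 dBFS ceiling.
Output gain then adds 2 dB: -11 + 2 = -9 dBFS.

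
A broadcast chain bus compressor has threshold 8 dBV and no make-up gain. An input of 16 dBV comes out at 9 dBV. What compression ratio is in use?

8:1

Input overshoot = 16 − 8 = 8 dB; output overshoot = 9 − 8 = 1 dB.
Ratio = 8 / 1 = 8.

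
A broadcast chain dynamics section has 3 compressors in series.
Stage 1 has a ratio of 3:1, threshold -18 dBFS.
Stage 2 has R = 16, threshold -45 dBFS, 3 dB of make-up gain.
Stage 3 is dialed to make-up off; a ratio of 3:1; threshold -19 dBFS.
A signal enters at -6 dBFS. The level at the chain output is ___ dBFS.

-40.0625 dBFS

Stage 1: overshoot 12 dB → 12/3 = 4 dB → -14 dBFS.
Stage 2: overshoot 31 dB → 31/16 = 1.9375 dB → -43.0625 dBFS; +3 dB make-up → -40.0625 dBFS.
Stage 3: below threshold (-40.0625 ≤ -19); passes unchanged; output -40.0625 dBFS.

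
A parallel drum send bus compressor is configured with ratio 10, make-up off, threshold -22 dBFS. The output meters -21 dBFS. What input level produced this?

Post-compression overshoot = -21 − (-22) = 1 dB.
Input overshoot = R × output overshoot = 10 dB → input = -22 + 10 = -12 dBFS.

-12 dBFS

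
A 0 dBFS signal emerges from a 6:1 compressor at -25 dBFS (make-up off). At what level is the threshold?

Let T be the threshold. Output overshoot = (input overshoot)/R, so -25 − T = (0 − T)/6.
6·(-25 − T) = 0 − T → 5·T = -150 − 0 = -150.
T = -150/5 = -30 dBFS.

-30 dBFS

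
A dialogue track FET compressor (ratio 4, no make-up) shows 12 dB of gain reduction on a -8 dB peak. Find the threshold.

-24 dB

Gain reduction = -8 − (-20) = 12 dB; output overshoot = GR / (R − 1) = 12 / 3 = 4 dB.
Threshold = output − output overshoot = -20 − 4 = -24 dB.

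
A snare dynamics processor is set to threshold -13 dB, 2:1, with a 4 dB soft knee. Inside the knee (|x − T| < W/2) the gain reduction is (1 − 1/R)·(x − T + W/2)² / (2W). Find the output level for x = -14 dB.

-14.0625 dB

x − T + W/2 = -14 − (-13) + 2 = 1.
GR = (1 − 1/2) × 1² / 8 = 0.5 × 1 / 8 = 0.0625 dB.
Output = -14 − 0.0625 = -14.0625 dB.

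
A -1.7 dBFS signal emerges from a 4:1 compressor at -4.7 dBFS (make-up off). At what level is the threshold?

-5.7 dBFS

Let T be the threshold. Output overshoot = (input overshoot)/R, so -4.7 − T = (-1.7 − T)/4.
4·(-4.7 − T) = -1.7 − T → 3·T = -18.8 − (-1.7) = -17.1.
T = -17.1/3 = -5.7 dBFS.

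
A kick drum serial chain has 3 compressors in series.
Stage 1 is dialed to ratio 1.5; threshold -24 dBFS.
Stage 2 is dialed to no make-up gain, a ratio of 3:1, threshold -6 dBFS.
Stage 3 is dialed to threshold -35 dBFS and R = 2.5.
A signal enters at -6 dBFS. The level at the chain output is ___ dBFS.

Stage 1: overshoot 18 dB → 18/1.5 = 12 dB → -12 dBFS.
Stage 2: below threshold (-12 ≤ -6); passes unchanged; output -12 dBFS.
Stage 3: overshoot 23 dB → 23/2.5 = 9.2 dB → -25.8 dBFS.

-25.8 dBFS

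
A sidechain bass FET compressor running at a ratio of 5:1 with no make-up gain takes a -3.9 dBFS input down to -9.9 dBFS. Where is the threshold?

-11.4 dBFS

Gain reduction = -3.9 − (-9.9) = 6 dB; output overshoot = GR / (R − 1) = 6 / 4 = 1.5 dB.
Threshold = output − output overshoot = -9.9 − 1.5 = -11.4 dBFS.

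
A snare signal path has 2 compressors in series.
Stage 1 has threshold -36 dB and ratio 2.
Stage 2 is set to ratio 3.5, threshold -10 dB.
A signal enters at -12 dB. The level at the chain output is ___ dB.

-24 dB

Stage 1: 24 dB above -36 dB, reduced 2:1 to 12 dB above → -24 dB.
Stage 2: -24 dB is at or below the -10 dB threshold — no compression; output -24 dB.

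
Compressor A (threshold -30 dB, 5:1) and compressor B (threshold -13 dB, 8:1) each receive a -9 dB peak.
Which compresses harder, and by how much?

A: GR = 21 − 21/5 = 16.8 dB.
B: GR = 4 − 4/8 = 3.5 dB.
A reduces 13.3 dB more.

A, by 13.3 dB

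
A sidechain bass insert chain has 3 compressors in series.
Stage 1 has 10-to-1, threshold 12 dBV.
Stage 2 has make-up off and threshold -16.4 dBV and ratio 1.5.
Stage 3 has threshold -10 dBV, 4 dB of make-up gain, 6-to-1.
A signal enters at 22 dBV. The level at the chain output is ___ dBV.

Stage 1: overshoot 10 dB → 10/10 = 1 dB → 13 dBV.
Stage 2: 13 dBV is 29.4 dB over -16.4 dBV; at 1.5:1 that becomes 19.6 dB over, giving 3.2 dBV.
Stage 3: 3.2 dBV is 13.2 dB over -10 dBV; at 6:1 that becomes 2.2 dB over, giving -7.8 dBV; +4 dB make-up → -3.8 dBV.

-3.8 dBV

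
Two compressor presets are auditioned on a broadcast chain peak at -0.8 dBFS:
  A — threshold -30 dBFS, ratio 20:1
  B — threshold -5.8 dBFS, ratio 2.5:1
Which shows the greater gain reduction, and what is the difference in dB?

A, by 24.74 dB

A: GR = 29.2 − 29.2/20 = 27.74 dB.
B: GR = 5 − 5/2.5 = 3 dB.
A applies 24.74 dB more gain reduction.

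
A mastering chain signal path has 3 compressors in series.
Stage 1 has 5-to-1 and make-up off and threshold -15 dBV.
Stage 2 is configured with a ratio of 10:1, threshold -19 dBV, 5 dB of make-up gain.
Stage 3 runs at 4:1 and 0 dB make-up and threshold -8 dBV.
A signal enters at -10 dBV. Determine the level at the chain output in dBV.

-13.5 dBV

Stage 1: overshoot 5 dB → 5/5 = 1 dB → -14 dBV.
Stage 2: overshoot 5 dB → 5/10 = 0.5 dB → -18.5 dBV; +5 dB make-up → -13.5 dBV.
Stage 3: -13.5 dBV ≤ -8 dBV, so stage 3 doesn't engage; output -13.5 dBV.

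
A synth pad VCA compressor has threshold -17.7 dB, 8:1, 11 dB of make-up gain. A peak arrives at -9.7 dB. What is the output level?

The input is 8 dB above the -17.7 dB threshold.
The 8 dB excess becomes 1 dB after 8:1 reduction.
Output = -17.7 + 1 = -16.7 dB; make-up adds 11 dB, giving -5.7 dB.

-5.7 dB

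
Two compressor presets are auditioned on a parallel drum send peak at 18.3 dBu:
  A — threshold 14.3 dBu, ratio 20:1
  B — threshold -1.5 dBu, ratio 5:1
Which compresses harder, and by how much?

A: 4 dB over, compressed to 0.2 dB over, so 3.8 dB of GR.
B: 19.8 dB over, compressed to 3.96 dB over, so 15.84 dB of GR.
B reduces 12.04 dB more.

B, by 12.04 dB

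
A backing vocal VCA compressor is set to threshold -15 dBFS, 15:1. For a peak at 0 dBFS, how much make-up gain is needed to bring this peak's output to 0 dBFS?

14 dB

The peak compresses to -15 + 15/15 = -14 dBFS.
To reach 0 dBFS requires 0 − (-14) = 14 dB of make-up.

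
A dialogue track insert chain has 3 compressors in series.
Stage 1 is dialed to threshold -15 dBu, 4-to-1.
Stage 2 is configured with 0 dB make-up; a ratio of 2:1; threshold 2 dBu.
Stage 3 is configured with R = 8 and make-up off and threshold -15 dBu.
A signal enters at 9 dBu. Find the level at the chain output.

Stage 1: 9 dBu is 24 dB over -15 dBu; at 4:1 that becomes 6 dB over, giving -9 dBu.
Stage 2: below threshold (-9 ≤ 2); passes unchanged; output -9 dBu.
Stage 3: overshoot 6 dB → 6/8 = 0.75 dB → -14.25 dBu.

-14.25 dBu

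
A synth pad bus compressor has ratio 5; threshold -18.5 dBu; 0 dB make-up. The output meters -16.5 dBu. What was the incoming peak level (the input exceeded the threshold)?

The compressed level sits -16.5 − (-18.5) = 2 dB over threshold.
Input overshoot = R × output overshoot = 10 dB → input = -18.5 + 10 = -8.5 dBu.

-8.5 dBu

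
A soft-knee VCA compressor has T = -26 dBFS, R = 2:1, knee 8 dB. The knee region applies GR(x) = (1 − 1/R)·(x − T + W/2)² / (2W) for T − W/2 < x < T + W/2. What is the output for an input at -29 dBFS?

-29.03125 dBFS

x − T + W/2 = -29 − (-26) + 4 = 1.
GR = (1 − 1/2) × 1² / 16 = 0.5 × 1 / 16 = 0.03125 dB.
Output = -29 − 0.03125 = -29.03125 dBFS.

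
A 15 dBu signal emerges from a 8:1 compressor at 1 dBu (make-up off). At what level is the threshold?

-1 dBu

Gain reduction = 15 − 1 = 14 dB; output overshoot = GR / (R − 1) = 14 / 7 = 2 dB.
Threshold = output − output overshoot = 1 − 2 = -1 dBu.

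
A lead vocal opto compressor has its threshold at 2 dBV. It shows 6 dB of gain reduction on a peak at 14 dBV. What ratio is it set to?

2:1

Input overshoot = 14 − 2 = 12 dB.
Output overshoot = 12 − 6 = 6 dB.
Ratio = input overshoot / output overshoot = 12 / 6 = 2.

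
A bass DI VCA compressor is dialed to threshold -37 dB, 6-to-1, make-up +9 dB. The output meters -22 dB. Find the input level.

-1 dB

Remove make-up: -22 − 9 = -31 dB.
Post-compression overshoot = -31 − (-37) = 6 dB.
Undo the ratio: input overshoot = 6 × 6 = 36 dB, giving input = -1 dB.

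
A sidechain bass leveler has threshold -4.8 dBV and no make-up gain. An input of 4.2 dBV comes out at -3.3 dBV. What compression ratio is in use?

6:1

Input overshoot = 4.2 − (-4.8) = 9 dB; output overshoot = -3.3 − (-4.8) = 1.5 dB.
Ratio = 9 / 1.5 = 6.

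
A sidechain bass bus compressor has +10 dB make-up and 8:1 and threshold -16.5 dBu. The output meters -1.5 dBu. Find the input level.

Before make-up, the level was -1.5 − 10 = -11.5 dBu.
That's 5 dB above the -16.5 dBu threshold.
Input overshoot = R × output overshoot = 40 dB → input = -16.5 + 40 = 23.5 dBu.

23.5 dBu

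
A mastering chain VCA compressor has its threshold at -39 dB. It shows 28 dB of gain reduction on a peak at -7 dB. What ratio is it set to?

8:1

Input overshoot = -7 − (-39) = 32 dB.
Output overshoot = 32 − 28 = 4 dB.
Ratio = input overshoot / output overshoot = 32 / 4 = 8.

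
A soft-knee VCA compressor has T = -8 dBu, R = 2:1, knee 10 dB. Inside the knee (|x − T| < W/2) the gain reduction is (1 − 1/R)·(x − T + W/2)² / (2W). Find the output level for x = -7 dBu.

x − T + W/2 = -7 − (-8) + 5 = 6.
GR = (1 − 1/2) × 6² / 20 = 0.5 × 36 / 20 = 0.9 dB.
Output = -7 − 0.9 = -7.9 dBu.

-7.9 dBu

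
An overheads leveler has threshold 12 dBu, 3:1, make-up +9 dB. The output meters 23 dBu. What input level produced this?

Stripping the +9 dB make-up gives 14 dBu at the gain stage.
Post-compression overshoot = 14 − 12 = 2 dB.
Input overshoot = R × output overshoot = 6 dB → input = 12 + 6 = 18 dBu.

18 dBu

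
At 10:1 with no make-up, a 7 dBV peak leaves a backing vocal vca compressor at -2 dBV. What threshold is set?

Gain reduction = 7 − (-2) = 9 dB; output overshoot = GR / (R − 1) = 9 / 9 = 1 dB.
Threshold = output − output overshoot = -2 − 1 = -3 dBV.

-3 dBV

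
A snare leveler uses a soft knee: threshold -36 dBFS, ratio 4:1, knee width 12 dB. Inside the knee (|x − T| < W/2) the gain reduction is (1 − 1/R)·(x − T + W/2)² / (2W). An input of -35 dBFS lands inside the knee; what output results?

x − T + W/2 = -35 − (-36) + 6 = 7.
GR = (1 − 1/4) × 7² / 24 = 0.75 × 49 / 24 = 1.53125 dB.
Output = -35 − 1.53125 = -36.53125 dBFS.

-36.53125 dBFS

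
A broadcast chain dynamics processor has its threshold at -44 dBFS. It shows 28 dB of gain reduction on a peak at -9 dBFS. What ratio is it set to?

Input overshoot = -9 − (-44) = 35 dB.
Output overshoot = 35 − 28 = 7 dB.
Ratio = input overshoot / output overshoot = 35 / 7 = 5.

5:1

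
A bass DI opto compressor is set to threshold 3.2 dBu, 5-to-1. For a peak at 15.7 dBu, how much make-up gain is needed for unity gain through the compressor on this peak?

10 dB

The peak compresses to 3.2 + 12.5/5 = 5.7 dBu.
To reach 15.7 dBu requires 15.7 − 5.7 = 10 dB of make-up.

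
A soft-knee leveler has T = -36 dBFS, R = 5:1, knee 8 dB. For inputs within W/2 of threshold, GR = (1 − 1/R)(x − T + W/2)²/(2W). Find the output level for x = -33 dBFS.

-35.45 dBFS

x − T + W/2 = -33 − (-36) + 4 = 7.
GR = (1 − 1/5) × 7² / 16 = 0.8 × 49 / 16 = 2.45 dB.
Output = -33 − 2.45 = -35.45 dBFS.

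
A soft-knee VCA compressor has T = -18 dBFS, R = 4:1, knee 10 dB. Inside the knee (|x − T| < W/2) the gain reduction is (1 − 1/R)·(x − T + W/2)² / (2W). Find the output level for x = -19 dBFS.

x − T + W/2 = -19 − (-18) + 5 = 4.
GR = (1 − 1/4) × 4² / 20 = 0.75 × 16 / 20 = 0.6 dB.
Output = -19 − 0.6 = -19.6 dBFS.

-19.6 dBFS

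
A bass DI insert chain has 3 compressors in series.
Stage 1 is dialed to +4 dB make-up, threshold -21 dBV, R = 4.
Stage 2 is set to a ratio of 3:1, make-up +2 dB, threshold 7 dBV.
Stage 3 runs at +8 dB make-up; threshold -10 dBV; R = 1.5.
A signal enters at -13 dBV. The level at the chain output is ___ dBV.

Stage 1: overshoot 8 dB → 8/4 = 2 dB → -19 dBV; +4 dB make-up → -15 dBV.
Stage 2: -15 dBV is at or below the 7 dBV threshold — no compression; make-up brings it to -13 dBV.
Stage 3: below threshold (-13 ≤ -10); passes unchanged; make-up brings it to -5 dBV.

-5 dBV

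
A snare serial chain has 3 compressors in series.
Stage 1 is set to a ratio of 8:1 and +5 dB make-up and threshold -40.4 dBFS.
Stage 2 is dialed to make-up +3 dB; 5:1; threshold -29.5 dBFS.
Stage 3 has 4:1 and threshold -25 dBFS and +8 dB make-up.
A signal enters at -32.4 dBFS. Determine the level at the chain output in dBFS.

-23.4 dBFS

Stage 1: overshoot 8 dB → 8/8 = 1 dB → -39.4 dBFS; +5 dB make-up → -34.4 dBFS.
Stage 2: -34.4 dBFS is at or below the -29.5 dBFS threshold — no compression; make-up brings it to -31.4 dBFS.
Stage 3: -31.4 dBFS is at or below the -25 dBFS threshold — no compression; make-up brings it to -23.4 dBFS.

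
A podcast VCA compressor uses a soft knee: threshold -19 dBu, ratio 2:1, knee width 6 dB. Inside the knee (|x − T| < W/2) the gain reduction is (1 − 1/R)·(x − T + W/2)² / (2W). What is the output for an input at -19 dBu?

-19.375 dBu

x − T + W/2 = -19 − (-19) + 3 = 3.
GR = (1 − 1/2) × 3² / 12 = 0.5 × 9 / 12 = 0.375 dB.
Output = -19 − 0.375 = -19.375 dBu.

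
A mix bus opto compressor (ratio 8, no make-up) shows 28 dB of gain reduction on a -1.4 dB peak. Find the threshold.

-33.4 dB

Gain reduction = -1.4 − (-29.4) = 28 dB; output overshoot = GR / (R − 1) = 28 / 7 = 4 dB.
Threshold = output − output overshoot = -29.4 − 4 = -33.4 dB.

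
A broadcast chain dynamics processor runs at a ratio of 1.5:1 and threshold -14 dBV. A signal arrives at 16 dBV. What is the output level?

6 dBV

Overshoot: 16 − (-14) = 30 dB.
At 1.5:1 the overshoot is divided by 1.5, leaving 20 dB above threshold.
Output = -14 + 20 = 6 dBV.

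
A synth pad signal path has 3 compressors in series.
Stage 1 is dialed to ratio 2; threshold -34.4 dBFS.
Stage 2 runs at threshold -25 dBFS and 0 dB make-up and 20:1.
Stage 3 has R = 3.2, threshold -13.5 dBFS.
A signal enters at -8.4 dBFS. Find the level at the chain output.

-24.82 dBFS

Stage 1: 26 dB above -34.4 dBFS, reduced 2:1 to 13 dB above → -21.4 dBFS.
Stage 2: -21.4 dBFS is 3.6 dB over -25 dBFS; at 20:1 that becomes 0.18 dB over, giving -24.82 dBFS.
Stage 3: below threshold (-24.82 ≤ -13.5); passes unchanged; output -24.82 dBFS.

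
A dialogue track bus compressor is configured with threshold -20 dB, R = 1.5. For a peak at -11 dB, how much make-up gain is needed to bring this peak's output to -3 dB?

Overshoot 9 dB → 9/1.5 = 6 dB after compression, so the compressed level is -20 + 6 = -14 dB.
Make-up = target − compressed = -3 − (-14) = 11 dB.

11 dB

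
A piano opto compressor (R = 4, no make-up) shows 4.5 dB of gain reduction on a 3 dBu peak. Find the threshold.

Input is 6 dB above T (since output overshoot × R = input overshoot: (-1.5 − T)·4 = 3 − T gives T = -3 dBu).
Check: -3 + (3 − (-3))/4 = -3 + 1.5 = -1.5 dBu. ✓

-3 dBu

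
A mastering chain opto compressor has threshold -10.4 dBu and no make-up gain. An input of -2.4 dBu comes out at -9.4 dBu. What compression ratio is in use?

8:1

Input overshoot = -2.4 − (-10.4) = 8 dB; output overshoot = -9.4 − (-10.4) = 1 dB.
Ratio = 8 / 1 = 8.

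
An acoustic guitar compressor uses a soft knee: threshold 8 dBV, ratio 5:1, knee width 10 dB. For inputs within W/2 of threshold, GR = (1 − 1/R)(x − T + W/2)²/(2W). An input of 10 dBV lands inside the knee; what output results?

8.04 dBV

x − T + W/2 = 10 − 8 + 5 = 7.
GR = (1 − 1/5) × 7² / 20 = 0.8 × 49 / 20 = 1.96 dB.
Output = 10 − 1.96 = 8.04 dBV.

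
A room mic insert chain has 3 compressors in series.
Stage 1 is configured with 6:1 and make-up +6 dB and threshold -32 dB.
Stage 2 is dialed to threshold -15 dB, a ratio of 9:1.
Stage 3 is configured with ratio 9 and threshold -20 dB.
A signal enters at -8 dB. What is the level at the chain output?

Stage 1: 24 dB above -32 dB, reduced 6:1 to 4 dB above → -28 dB; +6 dB make-up → -22 dB.
Stage 2: below threshold (-22 ≤ -15); passes unchanged; output -22 dB.
Stage 3: -22 dB ≤ -20 dB, so stage 3 doesn't engage; output -22 dB.

-22 dB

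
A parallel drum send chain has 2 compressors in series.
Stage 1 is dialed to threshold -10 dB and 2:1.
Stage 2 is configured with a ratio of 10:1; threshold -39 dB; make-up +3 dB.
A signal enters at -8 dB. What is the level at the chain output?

-33 dB

Stage 1: -8 dB is 2 dB over -10 dB; at 2:1 that becomes 1 dB over, giving -9 dB.
Stage 2: 30 dB above -39 dB, reduced 10:1 to 3 dB above → -36 dB; +3 dB make-up → -33 dB.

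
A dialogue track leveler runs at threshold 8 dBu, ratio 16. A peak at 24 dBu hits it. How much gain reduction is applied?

15 dB

The signal is 16 dB above threshold.
After 16:1 compression the overshoot becomes 16/16 = 1 dB.
Gain reduction = 16 − 1 = 15 dB.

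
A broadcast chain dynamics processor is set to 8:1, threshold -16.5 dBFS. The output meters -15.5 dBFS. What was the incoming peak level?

The compressed level sits -15.5 − (-16.5) = 1 dB over threshold.
Undo the ratio: input overshoot = 1 × 8 = 8 dB, giving input = -8.5 dBFS.

-8.5 dBFS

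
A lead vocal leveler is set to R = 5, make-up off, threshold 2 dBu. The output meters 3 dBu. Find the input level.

7 dBu

The compressed level sits 3 − 2 = 1 dB over threshold.
Before 5:1 compression the overshoot was 1 × 5 = 5 dB, so input = 2 + 5 = 7 dBu.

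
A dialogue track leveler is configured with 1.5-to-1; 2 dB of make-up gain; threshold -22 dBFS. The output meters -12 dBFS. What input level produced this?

-10 dBFS

Remove make-up: -12 − 2 = -14 dBFS.
The compressed level sits -14 − (-22) = 8 dB over threshold.
Input overshoot = R × output overshoot = 12 dB → input = -22 + 12 = -10 dBFS.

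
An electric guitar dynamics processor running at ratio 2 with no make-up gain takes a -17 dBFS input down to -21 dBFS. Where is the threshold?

Let T be the threshold. Output overshoot = (input overshoot)/R, so -21 − T = (-17 − T)/2.
2·(-21 − T) = -17 − T → 1·T = -42 − (-17) = -25.
T = -25/1 = -25 dBFS.

-25 dBFS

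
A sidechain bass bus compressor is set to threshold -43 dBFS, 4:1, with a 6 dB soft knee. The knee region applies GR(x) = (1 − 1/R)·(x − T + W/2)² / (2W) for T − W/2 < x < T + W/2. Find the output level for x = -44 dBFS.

-44.25 dBFS

x − T + W/2 = -44 − (-43) + 3 = 2.
GR = (1 − 1/4) × 2² / 12 = 0.75 × 4 / 12 = 0.25 dB.
Output = -44 − 0.25 = -44.25 dBFS.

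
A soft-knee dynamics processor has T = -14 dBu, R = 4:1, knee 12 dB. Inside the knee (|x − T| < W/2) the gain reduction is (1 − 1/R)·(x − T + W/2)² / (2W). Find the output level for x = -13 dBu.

x − T + W/2 = -13 − (-14) + 6 = 7.
GR = (1 − 1/4) × 7² / 24 = 0.75 × 49 / 24 = 1.53125 dB.
Output = -13 − 1.53125 = -14.53125 dBu.

-14.53125 dBu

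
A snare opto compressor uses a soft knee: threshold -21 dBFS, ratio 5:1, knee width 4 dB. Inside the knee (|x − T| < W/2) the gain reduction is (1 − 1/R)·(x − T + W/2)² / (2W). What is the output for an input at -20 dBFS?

x − T + W/2 = -20 − (-21) + 2 = 3.
GR = (1 − 1/5) × 3² / 8 = 0.8 × 9 / 8 = 0.9 dB.
Output = -20 − 0.9 = -20.9 dBFS.

-20.9 dBFS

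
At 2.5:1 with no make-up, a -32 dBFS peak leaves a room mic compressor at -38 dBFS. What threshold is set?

-42 dBFS

Let T be the threshold. Output overshoot = (input overshoot)/R, so -38 − T = (-32 − T)/2.5.
2.5·(-38 − T) = -32 − T → 1.5·T = -95 − (-32) = -63.
T = -63/1.5 = -42 dBFS.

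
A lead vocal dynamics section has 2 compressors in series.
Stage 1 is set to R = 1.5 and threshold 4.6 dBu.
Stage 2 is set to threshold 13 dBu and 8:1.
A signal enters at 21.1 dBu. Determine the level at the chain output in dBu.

13.325 dBu

Stage 1: 16.5 dB above 4.6 dBu, reduced 1.5:1 to 11 dB above → 15.6 dBu.
Stage 2: overshoot 2.6 dB → 2.6/8 = 0.325 dB → 13.325 dBu.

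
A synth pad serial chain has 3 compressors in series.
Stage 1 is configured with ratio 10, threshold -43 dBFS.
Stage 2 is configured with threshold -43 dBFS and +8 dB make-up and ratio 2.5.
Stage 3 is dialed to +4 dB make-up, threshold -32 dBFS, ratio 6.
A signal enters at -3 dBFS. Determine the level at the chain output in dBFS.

-29.4 dBFS

Stage 1: 40 dB above -43 dBFS, reduced 10:1 to 4 dB above → -39 dBFS.
Stage 2: 4 dB above -43 dBFS, reduced 2.5:1 to 1.6 dB above → -41.4 dBFS; +8 dB make-up → -33.4 dBFS.
Stage 3: -33.4 dBFS ≤ -32 dBFS, so stage 3 doesn't engage; make-up brings it to -29.4 dBFS.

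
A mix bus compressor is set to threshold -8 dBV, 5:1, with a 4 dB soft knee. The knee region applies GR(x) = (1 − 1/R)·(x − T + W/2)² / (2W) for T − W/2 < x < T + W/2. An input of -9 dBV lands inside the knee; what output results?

-9.1 dBV

x − T + W/2 = -9 − (-8) + 2 = 1.
GR = (1 − 1/5) × 1² / 8 = 0.8 × 1 / 8 = 0.1 dB.
Output = -9 − 0.1 = -9.1 dBV.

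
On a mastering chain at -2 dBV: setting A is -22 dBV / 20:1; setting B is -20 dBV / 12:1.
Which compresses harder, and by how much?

A: GR = 20 − 20/20 = 19 dB.
B: GR = 18 − 18/12 = 16.5 dB.
A reduces 2.5 dB more.

A, by 2.5 dB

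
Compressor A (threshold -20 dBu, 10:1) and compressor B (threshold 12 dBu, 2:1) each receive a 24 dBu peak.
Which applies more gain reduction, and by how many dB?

A: overshoot 44 dB → output overshoot 4.4 dB → GR 39.6 dB.
B: overshoot 12 dB → output overshoot 6 dB → GR 6 dB.
A applies 33.6 dB more gain reduction.

A, by 33.6 dB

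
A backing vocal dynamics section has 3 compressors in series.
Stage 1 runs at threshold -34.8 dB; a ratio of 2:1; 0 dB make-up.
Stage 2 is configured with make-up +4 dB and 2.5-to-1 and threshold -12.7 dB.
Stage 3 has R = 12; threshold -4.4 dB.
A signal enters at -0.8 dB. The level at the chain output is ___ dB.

-13.8 dB

Stage 1: overshoot 34 dB → 34/2 = 17 dB → -17.8 dB.
Stage 2: -17.8 dB is at or below the -12.7 dB threshold — no compression; make-up brings it to -13.8 dB.
Stage 3: -13.8 dB is at or below the -4.4 dB threshold — no compression; output -13.8 dB.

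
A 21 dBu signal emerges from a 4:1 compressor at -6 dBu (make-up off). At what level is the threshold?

-15 dBu

Gain reduction = 21 − (-6) = 27 dB; output overshoot = GR / (R − 1) = 27 / 3 = 9 dB.
Threshold = output − output overshoot = -6 − 9 = -15 dBu.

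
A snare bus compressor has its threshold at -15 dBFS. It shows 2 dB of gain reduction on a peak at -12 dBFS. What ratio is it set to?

3:1

Input overshoot = -12 − (-15) = 3 dB.
Output overshoot = 3 − 2 = 1 dB.
Ratio = input overshoot / output overshoot = 3 / 1 = 3.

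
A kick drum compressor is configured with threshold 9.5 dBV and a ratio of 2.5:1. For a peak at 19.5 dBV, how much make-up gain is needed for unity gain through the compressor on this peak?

6 dB

Without make-up, output = threshold + overshoot/2.5 = 9.5 + 4 = 13.5 dBV.
Gap to target: 6 dB.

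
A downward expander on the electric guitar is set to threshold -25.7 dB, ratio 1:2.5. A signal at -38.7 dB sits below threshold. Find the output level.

The input is 13 dB below the -25.7 dB threshold.
A 1:2.5 expander multiplies undershoot by 2.5: 13 × 2.5 = 32.5 dB below threshold.
Output = -25.7 − 32.5 = -58.2 dB.

-58.2 dB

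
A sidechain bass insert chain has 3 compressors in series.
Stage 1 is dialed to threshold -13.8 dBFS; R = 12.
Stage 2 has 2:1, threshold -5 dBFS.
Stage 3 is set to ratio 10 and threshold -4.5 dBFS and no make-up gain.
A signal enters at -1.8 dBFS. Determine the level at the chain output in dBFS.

-12.8 dBFS

Stage 1: 12 dB above -13.8 dBFS, reduced 12:1 to 1 dB above → -12.8 dBFS.
Stage 2: -12.8 dBFS ≤ -5 dBFS, so stage 2 doesn't engage; output -12.8 dBFS.
Stage 3: below threshold (-12.8 ≤ -4.5); passes unchanged; output -12.8 dBFS.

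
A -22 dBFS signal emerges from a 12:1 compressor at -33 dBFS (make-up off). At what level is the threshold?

Let T be the threshold. Output overshoot = (input overshoot)/R, so -33 − T = (-22 − T)/12.
12·(-33 − T) = -22 − T → 11·T = -396 − (-22) = -374.
T = -374/11 = -34 dBFS.

-34 dBFS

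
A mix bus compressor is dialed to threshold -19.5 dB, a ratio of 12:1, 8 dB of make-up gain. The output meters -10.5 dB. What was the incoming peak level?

Remove make-up: -10.5 − 8 = -18.5 dB.
That's 1 dB above the -19.5 dB threshold.
Before 12:1 compression the overshoot was 1 × 12 = 12 dB, so input = -19.5 + 12 = -7.5 dB.

-7.5 dB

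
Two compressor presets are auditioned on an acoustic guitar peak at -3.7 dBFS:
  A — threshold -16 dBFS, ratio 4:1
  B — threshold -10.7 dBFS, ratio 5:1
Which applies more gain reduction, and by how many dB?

A, by 3.625 dB

A: overshoot 12.3 dB → output overshoot 3.075 dB → GR 9.225 dB.
B: overshoot 7 dB → output overshoot 1.4 dB → GR 5.6 dB.
Difference: 3.625 dB in favour of A.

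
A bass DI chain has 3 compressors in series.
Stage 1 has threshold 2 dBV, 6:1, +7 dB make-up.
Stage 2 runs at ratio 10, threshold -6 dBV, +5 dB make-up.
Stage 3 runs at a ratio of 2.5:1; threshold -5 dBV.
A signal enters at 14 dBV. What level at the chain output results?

Stage 1: 12 dB above 2 dBV, reduced 6:1 to 2 dB above → 4 dBV; +7 dB make-up → 11 dBV.
Stage 2: overshoot 17 dB → 17/10 = 1.7 dB → -4.3 dBV; +5 dB make-up → 0.7 dBV.
Stage 3: 0.7 dBV is 5.7 dB over -5 dBV; at 2.5:1 that becomes 2.28 dB over, giving -2.72 dBV.

-2.72 dBV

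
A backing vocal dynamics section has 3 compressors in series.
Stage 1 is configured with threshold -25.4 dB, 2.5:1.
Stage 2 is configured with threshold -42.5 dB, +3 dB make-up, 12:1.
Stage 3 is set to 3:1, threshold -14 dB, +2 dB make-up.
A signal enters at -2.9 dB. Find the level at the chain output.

Stage 1: overshoot 22.5 dB → 22.5/2.5 = 9 dB → -16.4 dB.
Stage 2: -16.4 dB is 26.1 dB over -42.5 dB; at 12:1 that becomes 2.175 dB over, giving -40.325 dB; +3 dB make-up → -37.325 dB.
Stage 3: -37.325 dB ≤ -14 dB, so stage 3 doesn't engage; make-up brings it to -35.325 dB.

-35.325 dB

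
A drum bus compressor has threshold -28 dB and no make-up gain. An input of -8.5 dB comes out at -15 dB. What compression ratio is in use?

1.5:1

Input overshoot = -8.5 − (-28) = 19.5 dB; output overshoot = -15 − (-28) = 13 dB.
Ratio = 19.5 / 13 = 1.5.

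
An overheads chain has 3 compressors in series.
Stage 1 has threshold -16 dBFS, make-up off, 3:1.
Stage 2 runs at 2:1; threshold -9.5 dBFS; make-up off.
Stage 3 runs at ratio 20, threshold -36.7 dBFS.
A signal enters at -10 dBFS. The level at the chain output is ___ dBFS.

Stage 1: 6 dB above -16 dBFS, reduced 3:1 to 2 dB above → -14 dBFS.
Stage 2: -14 dBFS is at or below the -9.5 dBFS threshold — no compression; output -14 dBFS.
Stage 3: 22.7 dB above -36.7 dBFS, reduced 20:1 to 1.135 dB above → -35.565 dBFS.

-35.565 dBFS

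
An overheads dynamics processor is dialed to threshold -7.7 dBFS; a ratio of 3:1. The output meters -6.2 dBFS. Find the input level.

-3.2 dBFS

Post-compression overshoot = -6.2 − (-7.7) = 1.5 dB.
Before 3:1 compression the overshoot was 1.5 × 3 = 4.5 dB, so input = -7.7 + 4.5 = -3.2 dBFS.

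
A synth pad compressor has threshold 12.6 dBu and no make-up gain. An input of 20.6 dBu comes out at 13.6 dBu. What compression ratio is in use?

8:1

Input overshoot = 20.6 − 12.6 = 8 dB; output overshoot = 13.6 − 12.6 = 1 dB.
Ratio = 8 / 1 = 8.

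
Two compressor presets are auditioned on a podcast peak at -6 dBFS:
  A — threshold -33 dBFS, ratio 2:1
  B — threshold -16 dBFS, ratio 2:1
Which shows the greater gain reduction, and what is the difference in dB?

A, by 8.5 dB

A: GR = 27 − 27/2 = 13.5 dB.
B: GR = 10 − 10/2 = 5 dB.
A reduces 8.5 dB more.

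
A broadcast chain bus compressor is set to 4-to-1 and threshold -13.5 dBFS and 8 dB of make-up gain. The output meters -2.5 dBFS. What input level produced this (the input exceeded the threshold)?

-1.5 dBFS

Stripping the +8 dB make-up gives -10.5 dBFS at the gain stage.
That's 3 dB above the -13.5 dBFS threshold.
Before 4:1 compression the overshoot was 3 × 4 = 12 dB, so input = -13.5 + 12 = -1.5 dBFS.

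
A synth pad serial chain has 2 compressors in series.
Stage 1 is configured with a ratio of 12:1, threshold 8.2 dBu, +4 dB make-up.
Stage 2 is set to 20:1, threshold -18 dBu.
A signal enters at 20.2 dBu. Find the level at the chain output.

-16.44 dBu

Stage 1: overshoot 12 dB → 12/12 = 1 dB → 9.2 dBu; +4 dB make-up → 13.2 dBu.
Stage 2: 31.2 dB above -18 dBu, reduced 20:1 to 1.56 dB above → -16.44 dBu.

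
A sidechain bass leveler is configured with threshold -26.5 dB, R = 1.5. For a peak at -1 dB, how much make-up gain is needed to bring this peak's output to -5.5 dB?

Overshoot 25.5 dB → 25.5/1.5 = 17 dB after compression, so the compressed level is -26.5 + 17 = -9.5 dB.
Make-up = target − compressed = -5.5 − (-9.5) = 4 dB.

4 dB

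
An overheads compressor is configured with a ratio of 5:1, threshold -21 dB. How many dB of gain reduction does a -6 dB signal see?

12 dB

-6 dB exceeds the threshold by 15 dB.
At 5:1, output sits 15/5 = 3 dB above threshold.
Gain reduction = 15 − 3 = 12 dB.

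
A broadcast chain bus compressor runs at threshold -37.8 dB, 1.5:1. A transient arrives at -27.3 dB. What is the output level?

-30.8 dB

-27.3 dB sits 10.5 dB over threshold.
At 1.5:1 the overshoot is divided by 1.5, leaving 7 dB above threshold.
So the level is -37.8 + 7 = -30.8 dB.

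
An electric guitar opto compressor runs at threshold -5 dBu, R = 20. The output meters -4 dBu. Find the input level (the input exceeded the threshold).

15 dBu

That's 1 dB above the -5 dBu threshold.
Input overshoot = R × output overshoot = 20 dB → input = -5 + 20 = 15 dBu.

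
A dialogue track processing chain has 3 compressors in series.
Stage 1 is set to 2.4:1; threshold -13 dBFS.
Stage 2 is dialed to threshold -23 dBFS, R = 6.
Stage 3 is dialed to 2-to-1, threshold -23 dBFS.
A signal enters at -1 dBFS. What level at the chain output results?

Stage 1: overshoot 12 dB → 12/2.4 = 5 dB → -8 dBFS.
Stage 2: 15 dB above -23 dBFS, reduced 6:1 to 2.5 dB above → -20.5 dBFS.
Stage 3: overshoot 2.5 dB → 2.5/2 = 1.25 dB → -21.75 dBFS.

-21.75 dBFS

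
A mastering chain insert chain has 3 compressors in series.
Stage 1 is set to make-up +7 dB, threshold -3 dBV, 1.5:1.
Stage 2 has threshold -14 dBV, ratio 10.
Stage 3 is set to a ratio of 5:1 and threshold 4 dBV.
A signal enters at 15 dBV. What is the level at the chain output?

Stage 1: 15 dBV is 18 dB over -3 dBV; at 1.5:1 that becomes 12 dB over, giving 9 dBV; +7 dB make-up → 16 dBV.
Stage 2: 16 dBV is 30 dB over -14 dBV; at 10:1 that becomes 3 dB over, giving -11 dBV.
Stage 3: -11 dBV is at or below the 4 dBV threshold — no compression; output -11 dBV.

-11 dBV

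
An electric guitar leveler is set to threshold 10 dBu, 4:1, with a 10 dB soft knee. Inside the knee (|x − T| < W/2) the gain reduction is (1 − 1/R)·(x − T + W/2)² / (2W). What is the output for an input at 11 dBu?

x − T + W/2 = 11 − 10 + 5 = 6.
GR = (1 − 1/4) × 6² / 20 = 0.75 × 36 / 20 = 1.35 dB.
Output = 11 − 1.35 = 9.65 dBu.

9.65 dBu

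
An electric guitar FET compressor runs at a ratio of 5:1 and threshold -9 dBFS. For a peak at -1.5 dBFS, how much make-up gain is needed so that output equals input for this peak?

The peak compresses to -9 + 7.5/5 = -7.5 dBFS.
To reach -1.5 dBFS requires -1.5 − (-7.5) = 6 dB of make-up.

6 dB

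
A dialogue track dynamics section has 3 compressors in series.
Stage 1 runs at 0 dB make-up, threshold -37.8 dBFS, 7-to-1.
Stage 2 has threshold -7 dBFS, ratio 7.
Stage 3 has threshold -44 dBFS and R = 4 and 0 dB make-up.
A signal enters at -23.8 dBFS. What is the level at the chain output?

Stage 1: -23.8 dBFS is 14 dB over -37.8 dBFS; at 7:1 that becomes 2 dB over, giving -35.8 dBFS.
Stage 2: -35.8 dBFS is at or below the -7 dBFS threshold — no compression; output -35.8 dBFS.
Stage 3: 8.2 dB above -44 dBFS, reduced 4:1 to 2.05 dB above → -41.95 dBFS.

-41.95 dBFS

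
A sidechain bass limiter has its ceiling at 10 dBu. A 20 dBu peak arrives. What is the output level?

10 dBu

A brickwall limiter is an ∞:1 compressor: any input above the ceiling is clamped to 10 dBu.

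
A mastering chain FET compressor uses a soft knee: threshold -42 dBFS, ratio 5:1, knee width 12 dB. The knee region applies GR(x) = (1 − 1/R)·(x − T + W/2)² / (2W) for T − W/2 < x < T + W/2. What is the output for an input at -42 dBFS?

-43.2 dBFS

x − T + W/2 = -42 − (-42) + 6 = 6.
GR = (1 − 1/5) × 6² / 24 = 0.8 × 36 / 24 = 1.2 dB.
Output = -42 − 1.2 = -43.2 dBFS.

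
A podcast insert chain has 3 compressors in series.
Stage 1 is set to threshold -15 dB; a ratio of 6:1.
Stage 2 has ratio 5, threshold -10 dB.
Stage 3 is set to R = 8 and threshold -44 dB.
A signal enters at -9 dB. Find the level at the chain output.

Stage 1: overshoot 6 dB → 6/6 = 1 dB → -14 dB.
Stage 2: -14 dB is at or below the -10 dB threshold — no compression; output -14 dB.
Stage 3: overshoot 30 dB → 30/8 = 3.75 dB → -40.25 dB.

-40.25 dB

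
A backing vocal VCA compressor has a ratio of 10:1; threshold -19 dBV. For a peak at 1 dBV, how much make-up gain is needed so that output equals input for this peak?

Overshoot 20 dB → 20/10 = 2 dB after compression, so the compressed level is -19 + 2 = -17 dBV.
Make-up = target − compressed = 1 − (-17) = 18 dB.

18 dB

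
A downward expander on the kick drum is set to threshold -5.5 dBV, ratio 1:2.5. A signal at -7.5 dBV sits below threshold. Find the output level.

-10.5 dBV

Undershoot = (-5.5) − (-7.5) = 2 dB.
At 1:2.5, that expands to 5 dB under threshold.
Output = -5.5 − 5 = -10.5 dBV.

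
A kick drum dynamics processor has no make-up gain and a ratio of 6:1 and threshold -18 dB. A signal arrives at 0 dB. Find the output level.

0 dB sits 18 dB over threshold.
The 18 dB excess becomes 3 dB after 6:1 reduction.
That puts the output at -15 dB.

-15 dB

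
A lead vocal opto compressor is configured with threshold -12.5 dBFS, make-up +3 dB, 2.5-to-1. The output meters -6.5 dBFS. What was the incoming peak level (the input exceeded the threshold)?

Remove make-up: -6.5 − 3 = -9.5 dBFS.
The compressed level sits -9.5 − (-12.5) = 3 dB over threshold.
Input overshoot = R × output overshoot = 7.5 dB → input = -12.5 + 7.5 = -5 dBFS.

-5 dBFS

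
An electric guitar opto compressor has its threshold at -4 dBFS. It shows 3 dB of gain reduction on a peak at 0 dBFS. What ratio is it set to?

4:1

Input overshoot = 0 − (-4) = 4 dB.
Output overshoot = 4 − 3 = 1 dB.
Ratio = input overshoot / output overshoot = 4 / 1 = 4.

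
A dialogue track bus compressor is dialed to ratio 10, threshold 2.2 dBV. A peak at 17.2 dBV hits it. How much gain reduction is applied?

13.5 dB

17.2 dBV exceeds the threshold by 15 dB.
A 10:1 ratio leaves 1.5 dB of that excess.
Gain reduction = 15 − 1.5 = 13.5 dB.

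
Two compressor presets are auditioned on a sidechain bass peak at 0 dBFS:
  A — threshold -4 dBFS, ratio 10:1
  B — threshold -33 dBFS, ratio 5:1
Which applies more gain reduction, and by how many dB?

B, by 22.8 dB

A: overshoot 4 dB → output overshoot 0.4 dB → GR 3.6 dB.
B: overshoot 33 dB → output overshoot 6.6 dB → GR 26.4 dB.
Difference: 22.8 dB in favour of B.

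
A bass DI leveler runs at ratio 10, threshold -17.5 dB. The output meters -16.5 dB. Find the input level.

That's 1 dB above the -17.5 dB threshold.
Input overshoot = R × output overshoot = 10 dB → input = -17.5 + 10 = -7.5 dB.

-7.5 dB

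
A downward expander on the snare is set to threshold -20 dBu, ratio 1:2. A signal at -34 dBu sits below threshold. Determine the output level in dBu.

-48 dBu

The input is 14 dB below the -20 dBu threshold.
A 1:2 expander multiplies undershoot by 2: 14 × 2 = 28 dB below threshold.
Output = -20 − 28 = -48 dBu.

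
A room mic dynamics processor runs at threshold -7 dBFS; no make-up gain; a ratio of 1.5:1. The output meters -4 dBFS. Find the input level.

-2.5 dBFS

Post-compression overshoot = -4 − (-7) = 3 dB.
Input overshoot = R × output overshoot = 4.5 dB → input = -7 + 4.5 = -2.5 dBFS.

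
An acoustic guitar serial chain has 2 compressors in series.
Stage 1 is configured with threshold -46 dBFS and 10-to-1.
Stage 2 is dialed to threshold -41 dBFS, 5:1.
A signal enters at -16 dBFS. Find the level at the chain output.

Stage 1: overshoot 30 dB → 30/10 = 3 dB → -43 dBFS.
Stage 2: below threshold (-43 ≤ -41); passes unchanged; output -43 dBFS.

-43 dBFS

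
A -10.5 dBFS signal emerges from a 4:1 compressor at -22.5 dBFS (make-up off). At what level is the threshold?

Input is 16 dB above T (since output overshoot × R = input overshoot: (-22.5 − T)·4 = -10.5 − T gives T = -26.5 dBFS).
Check: -26.5 + (-10.5 − (-26.5))/4 = -26.5 + 4 = -22.5 dBFS. ✓

-26.5 dBFS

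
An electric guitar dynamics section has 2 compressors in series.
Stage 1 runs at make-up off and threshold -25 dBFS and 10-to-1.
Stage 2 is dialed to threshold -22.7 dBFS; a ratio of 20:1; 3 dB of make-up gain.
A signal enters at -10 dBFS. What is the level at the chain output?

Stage 1: overshoot 15 dB → 15/10 = 1.5 dB → -23.5 dBFS.
Stage 2: -23.5 dBFS is at or below the -22.7 dBFS threshold — no compression; make-up brings it to -20.5 dBFS.

-20.5 dBFS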